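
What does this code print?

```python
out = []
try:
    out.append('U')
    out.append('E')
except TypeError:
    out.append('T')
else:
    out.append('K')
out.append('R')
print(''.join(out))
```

Execution trace: 'U' (try body) → 'E' (try body, no exception) → 'K' (else) → 'R' (after the try/except). Output: UEKR

Answer: UEKR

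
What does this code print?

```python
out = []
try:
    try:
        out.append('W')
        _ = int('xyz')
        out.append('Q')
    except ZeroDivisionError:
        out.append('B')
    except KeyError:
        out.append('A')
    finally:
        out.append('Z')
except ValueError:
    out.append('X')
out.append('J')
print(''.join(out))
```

Execution trace: 'W' (inner try body) → 'Z' (inner finally) → 'X' (outer except ValueError) → 'J' (after the try/except). Output: WZXJ

Answer: WZXJ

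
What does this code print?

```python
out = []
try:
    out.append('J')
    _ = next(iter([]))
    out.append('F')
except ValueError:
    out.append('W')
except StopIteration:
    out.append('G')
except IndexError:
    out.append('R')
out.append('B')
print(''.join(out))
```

Execution trace: 'J' (try body) → 'G' (except StopIteration) → 'B' (after the try/except). Output: JGB

Answer: JGB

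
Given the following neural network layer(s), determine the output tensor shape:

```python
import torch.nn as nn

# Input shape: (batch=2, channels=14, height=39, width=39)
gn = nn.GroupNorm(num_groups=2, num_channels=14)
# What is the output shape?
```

Input: (2, 14, 39, 39) -> Output: (2, 14, 39, 39)

Answer: (2, 14, 39, 39)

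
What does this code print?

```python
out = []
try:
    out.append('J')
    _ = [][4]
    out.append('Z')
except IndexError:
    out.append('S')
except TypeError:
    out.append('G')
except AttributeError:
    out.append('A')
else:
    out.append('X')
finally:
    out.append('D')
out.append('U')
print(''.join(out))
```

Execution trace: 'J' (try body) → 'S' (except IndexError) → 'D' (finally) → 'U' (after the try/except). Output: JSDU

Answer: JSDU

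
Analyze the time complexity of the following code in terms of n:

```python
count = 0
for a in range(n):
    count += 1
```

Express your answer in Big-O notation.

Each loop level contributes: n. Multiplying the contributions gives O(n).

Answer: O(n)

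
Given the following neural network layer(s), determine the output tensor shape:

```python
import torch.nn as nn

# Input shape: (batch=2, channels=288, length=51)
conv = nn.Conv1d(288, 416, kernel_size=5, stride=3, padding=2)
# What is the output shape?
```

Input: (2, 288, 51) -> Output: (2, 416, 17)

Answer: (2, 416, 17)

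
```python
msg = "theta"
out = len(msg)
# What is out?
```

Trace:
`msg = "theta"` → msg = 'theta'
`out = len(msg)` → out = 5
So out = 5

Answer: 5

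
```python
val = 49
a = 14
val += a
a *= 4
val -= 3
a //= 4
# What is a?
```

Trace:
`val = 49` → val = 49
`a = 14` → a = 14
`val += a` → val = 63
`a *= 4` → a = 56
`val -= 3` → val = 60
`a //= 4` → a = 14
So a = 14

Answer: 14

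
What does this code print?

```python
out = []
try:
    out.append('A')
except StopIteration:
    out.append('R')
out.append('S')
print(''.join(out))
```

Execution trace: 'A' (try body, no exception) → 'S' (after the try/except). Output: AS

Answer: AS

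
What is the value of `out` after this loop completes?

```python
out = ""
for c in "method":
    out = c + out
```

Reverse 'method'
`out` takes the values: "" → "m" → "em" → "tem" → "htem" → "ohtem" → "dohtem"

Answer: "dohtem"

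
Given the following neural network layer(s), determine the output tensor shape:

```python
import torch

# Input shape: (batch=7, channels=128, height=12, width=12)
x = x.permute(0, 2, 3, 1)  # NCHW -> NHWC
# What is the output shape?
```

Input: (7, 128, 12, 12) -> Output: (7, 12, 12, 128)

Answer: (7, 12, 12, 128)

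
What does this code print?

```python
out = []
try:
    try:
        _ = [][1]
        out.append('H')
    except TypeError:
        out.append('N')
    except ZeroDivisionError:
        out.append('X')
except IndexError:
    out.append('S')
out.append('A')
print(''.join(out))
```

Execution trace: 'S' (outer except IndexError) → 'A' (after the try/except). Output: SA

Answer: SA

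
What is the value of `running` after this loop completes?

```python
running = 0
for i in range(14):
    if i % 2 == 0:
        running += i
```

Sum of even numbers 0 to 13
`running` takes the values: 0 → 2 → 6 → 12 → 20 → 30 → 42

Answer: 42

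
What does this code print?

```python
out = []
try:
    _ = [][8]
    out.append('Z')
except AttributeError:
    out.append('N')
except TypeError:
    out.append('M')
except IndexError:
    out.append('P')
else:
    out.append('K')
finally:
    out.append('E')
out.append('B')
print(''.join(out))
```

Execution trace: 'P' (except IndexError) → 'E' (finally) → 'B' (after the try/except). Output: PEB

Answer: PEB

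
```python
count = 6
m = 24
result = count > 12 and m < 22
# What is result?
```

Trace:
`count = 6` → count = 6
`m = 24` → m = 24
`result = count > 12 and m < 22` → result = False
So result = False

Answer: False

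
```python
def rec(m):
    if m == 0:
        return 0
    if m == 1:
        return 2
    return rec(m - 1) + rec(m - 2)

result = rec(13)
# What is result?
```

Build up from base cases: rec(0)=0, rec(1)=2, rec(2)=2, rec(3)=4, rec(4)=6, rec(5)=10, rec(6)=16, ..., rec(13)=466

Answer: 466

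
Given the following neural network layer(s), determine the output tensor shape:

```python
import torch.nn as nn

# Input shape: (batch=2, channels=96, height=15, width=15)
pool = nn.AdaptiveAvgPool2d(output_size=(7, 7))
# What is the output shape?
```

Input: (2, 96, 15, 15) -> Output: (2, 96, 7, 7)

Answer: (2, 96, 7, 7)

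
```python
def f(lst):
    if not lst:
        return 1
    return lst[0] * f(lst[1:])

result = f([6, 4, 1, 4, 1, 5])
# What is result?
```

Product over [6, 4, 1, 4, 1, 5] = 6 * 4 * 1 * 4 * 1 * 5 = 480

Answer: 480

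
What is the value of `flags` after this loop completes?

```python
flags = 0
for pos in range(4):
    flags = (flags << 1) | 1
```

Build 4 consecutive 1-bits: 0b1111
`flags` takes the values: 0 → 1 → 3 → 7 → 15

Answer: 15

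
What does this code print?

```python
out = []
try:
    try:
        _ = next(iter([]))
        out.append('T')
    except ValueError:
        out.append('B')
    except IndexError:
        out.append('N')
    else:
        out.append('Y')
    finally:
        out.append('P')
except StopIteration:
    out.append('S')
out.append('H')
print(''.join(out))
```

Execution trace: 'P' (inner finally) → 'S' (outer except StopIteration) → 'H' (after the try/except). Output: PSH

Answer: PSH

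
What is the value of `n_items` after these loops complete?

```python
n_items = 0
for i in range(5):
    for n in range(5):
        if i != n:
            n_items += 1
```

5² - 5 (exclude diagonal)
`n_items` takes the values: 0 → 1 → 2 → 3 → 4 → 5 → 6 → 7 → 8 → 9 → 10 → 11 → 12 → 13 → 14 → 15 → 16 → 17 → 18 → 19 → 20

Answer: 20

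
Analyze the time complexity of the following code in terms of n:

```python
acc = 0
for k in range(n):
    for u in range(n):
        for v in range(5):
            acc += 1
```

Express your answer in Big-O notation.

Each loop level contributes: n × n × 1. Multiplying the contributions gives O(n^2).

Answer: O(n^2)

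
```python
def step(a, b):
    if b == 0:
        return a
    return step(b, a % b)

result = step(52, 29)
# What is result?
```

step(52, 29) -> step(29, 23) -> step(23, 6) -> step(6, 5) -> step(5, 1) -> step(1, 0) -> 1

Answer: 1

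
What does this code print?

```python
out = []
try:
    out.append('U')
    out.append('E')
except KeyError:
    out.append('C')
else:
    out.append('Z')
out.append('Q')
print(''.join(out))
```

Execution trace: 'U' (try body) → 'E' (try body, no exception) → 'Z' (else) → 'Q' (after the try/except). Output: UEZQ

Answer: UEZQ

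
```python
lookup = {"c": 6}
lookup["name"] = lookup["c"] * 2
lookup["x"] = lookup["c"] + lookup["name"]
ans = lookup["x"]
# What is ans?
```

Trace:
`lookup = {"c": 6}` → lookup = {'c': 6}
`lookup["name"] = lookup["c"] * 2` → lookup = {'c': 6, 'name': 12}
`lookup["x"] = lookup["c"] + lookup["name"]` → lookup = {'c': 6, 'name': 12, 'x': 18}
`ans = lookup["x"]` → ans = 18
So ans = 18

Answer: 18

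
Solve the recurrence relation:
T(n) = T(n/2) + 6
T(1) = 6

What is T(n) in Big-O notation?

Each step divides n by 2 and adds 6. After log_2(n) steps we reach T(1)=6. So T(n) = 6·log_2(n) + 6 = O(log n).

Answer: O(log n)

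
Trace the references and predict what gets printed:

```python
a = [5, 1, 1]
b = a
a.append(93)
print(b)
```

Key concept: basic list aliasing.
Step by step:
`a = [5, 1, 1]` → a = [5, 1, 1]
`b = a` → b = [5, 1, 1] (same object as a)
`a.append(93)` → a = [5, 1, 1, 93] (same object as b); b = [5, 1, 1, 93] (same object as a)
`print(b)` → prints [5, 1, 1, 93]

Answer: [5, 1, 1, 93]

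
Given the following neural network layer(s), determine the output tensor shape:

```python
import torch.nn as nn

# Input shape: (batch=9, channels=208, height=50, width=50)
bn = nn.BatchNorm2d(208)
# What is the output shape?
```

Input: (9, 208, 50, 50) -> Output: (9, 208, 50, 50)

Answer: (9, 208, 50, 50)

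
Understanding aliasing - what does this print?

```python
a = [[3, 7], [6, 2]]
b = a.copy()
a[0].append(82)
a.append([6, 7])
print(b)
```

Key concept: shallow copy with nested lists.
Step by step:
`a = [[3, 7], [6, 2]]` → a = [[3, 7], [6, 2]]
`b = a.copy()` → b = [[3, 7], [6, 2]]
`a[0].append(82)` → a = [[3, 7, 82], [6, 2]]; b = [[3, 7, 82], [6, 2]]
`a.append([6, 7])` → a = [[3, 7, 82], [6, 2], [6, 7]]
`print(b)` → prints [[3, 7, 82], [6, 2]]

Answer: [[3, 7, 82], [6, 2]]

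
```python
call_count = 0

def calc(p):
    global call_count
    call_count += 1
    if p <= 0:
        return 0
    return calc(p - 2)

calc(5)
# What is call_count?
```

Linear recursion stepping by 2: 4 calls from p=5 down to ≤0.

Answer: 4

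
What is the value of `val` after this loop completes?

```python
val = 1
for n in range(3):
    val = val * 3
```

Multiply by 3, 3 times: 1 * 3^3 = 27
`val` takes the values: 1 → 3 → 9 → 27

Answer: 27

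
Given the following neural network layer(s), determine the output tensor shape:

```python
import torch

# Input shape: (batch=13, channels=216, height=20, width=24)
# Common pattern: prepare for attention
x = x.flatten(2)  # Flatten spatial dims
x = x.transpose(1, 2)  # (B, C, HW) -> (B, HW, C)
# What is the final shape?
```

Input: (13, 216, 20, 24) -> after flatten(2): (13, 216, 480) -> Output: (13, 480, 216)

Answer: (13, 480, 216)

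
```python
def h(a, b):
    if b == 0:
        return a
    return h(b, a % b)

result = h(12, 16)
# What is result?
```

h(12, 16) -> h(16, 12) -> h(12, 4) -> h(4, 0) -> 4

Answer: 4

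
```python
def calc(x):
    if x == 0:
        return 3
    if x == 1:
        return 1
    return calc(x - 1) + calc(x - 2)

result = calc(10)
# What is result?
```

Build up from base cases: calc(0)=3, calc(1)=1, calc(2)=4, calc(3)=5, calc(4)=9, calc(5)=14, calc(6)=23, ..., calc(10)=157

Answer: 157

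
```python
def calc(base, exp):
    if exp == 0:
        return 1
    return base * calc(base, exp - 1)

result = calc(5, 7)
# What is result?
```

calc(5, 7) = 5 * 5 * 5 * 5 * 5 * 5 * 5 = 78125

Answer: 78125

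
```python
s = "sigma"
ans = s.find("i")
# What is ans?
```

Trace:
`s = "sigma"` → s = 'sigma'
`ans = s.find("i")` → ans = 1
So ans = 1

Answer: 1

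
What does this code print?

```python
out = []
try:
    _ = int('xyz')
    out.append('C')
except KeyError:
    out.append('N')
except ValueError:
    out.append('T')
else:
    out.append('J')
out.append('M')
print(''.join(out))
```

Execution trace: 'T' (except ValueError) → 'M' (after the try/except). Output: TM

Answer: TM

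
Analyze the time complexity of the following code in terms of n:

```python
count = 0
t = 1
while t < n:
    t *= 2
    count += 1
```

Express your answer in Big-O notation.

Each loop level contributes: log n. Multiplying the contributions gives O(log n).

Answer: O(log n)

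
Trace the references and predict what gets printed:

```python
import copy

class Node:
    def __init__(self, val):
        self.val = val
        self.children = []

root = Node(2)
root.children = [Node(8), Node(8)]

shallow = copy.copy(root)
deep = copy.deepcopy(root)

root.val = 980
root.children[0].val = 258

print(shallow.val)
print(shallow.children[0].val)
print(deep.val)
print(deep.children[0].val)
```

Key concept: deep copy with custom objects.
Step by step:
`root = Node(2)` → root = Node(val=2, children=[])
`root.children = [Node(8), Node(8)]` → root = Node(val=2, children=[Node(val=8, children=[]), Node(val=8, children=[])])
`shallow = copy.copy(root)` → shallow = Node(val=2, children=[Node(val=8, children=[]), Node(val=8, children=[])])
`deep = copy.deepcopy(root)` → deep = Node(val=2, children=[Node(val=8, children=[]), Node(val=8, children=[])])
`root.val = 980` → root = Node(val=980, children=[Node(val=8, children=[]), Node(val=8, children=[])])
`root.children[0].val = 258` → root = Node(val=980, children=[Node(val=258, children=[]), Node(val=8, children=[])]); shallow = Node(val=2, children=[Node(val=258, children=[]), Node(val=8, children=[])])
`print(shallow.val)` → prints 2
`print(shallow.children[0].val)` → prints 258
`print(deep.val)` → prints 2
`print(deep.children[0].val)` → prints 8

Answer:
2
258
2
8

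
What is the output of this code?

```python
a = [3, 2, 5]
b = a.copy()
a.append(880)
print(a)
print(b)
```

Key concept: list.copy() creates independent copy.
Step by step:
`a = [3, 2, 5]` → a = [3, 2, 5]
`b = a.copy()` → b = [3, 2, 5]
`a.append(880)` → a = [3, 2, 5, 880]
`print(a)` → prints [3, 2, 5, 880]
`print(b)` → prints [3, 2, 5]

Answer:
[3, 2, 5, 880]
[3, 2, 5]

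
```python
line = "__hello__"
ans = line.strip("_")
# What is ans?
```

Trace:
`line = "__hello__"` → line = '__hello__'
`ans = line.strip("_")` → ans = 'hello'
So ans = 'hello'

Answer: 'hello'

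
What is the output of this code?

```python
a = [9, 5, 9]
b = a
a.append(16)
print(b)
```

Key concept: basic list aliasing.
Step by step:
`a = [9, 5, 9]` → a = [9, 5, 9]
`b = a` → b = [9, 5, 9] (same object as a)
`a.append(16)` → a = [9, 5, 9, 16] (same object as b); b = [9, 5, 9, 16] (same object as a)
`print(b)` → prints [9, 5, 9, 16]

Answer: [9, 5, 9, 16]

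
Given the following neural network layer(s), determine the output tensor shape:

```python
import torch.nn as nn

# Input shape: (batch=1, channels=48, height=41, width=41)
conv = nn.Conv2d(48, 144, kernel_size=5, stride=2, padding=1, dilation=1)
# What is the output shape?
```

Input: (1, 48, 41, 41) -> Output: (1, 144, 20, 20)

Answer: (1, 144, 20, 20)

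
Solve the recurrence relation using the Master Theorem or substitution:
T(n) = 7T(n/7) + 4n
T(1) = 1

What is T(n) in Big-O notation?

By Master Theorem: a=7, b=7, f(n)=4n. Since log_7(7) = 1 and f(n) = Θ(n^1), Case 2 applies. T(n) = O(n log n).

Answer: O(n log n)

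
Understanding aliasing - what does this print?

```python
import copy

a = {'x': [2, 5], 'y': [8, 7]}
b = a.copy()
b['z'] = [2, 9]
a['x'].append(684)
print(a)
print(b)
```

Key concept: shallow copy of dict with mutable values.
Step by step:
`a = {'x': [2, 5], 'y': [8, 7]}` → a = {'x': [2, 5], 'y': [8, 7]}
`b = a.copy()` → b = {'x': [2, 5], 'y': [8, 7]}
`b['z'] = [2, 9]` → b = {'x': [2, 5], 'y': [8, 7], 'z': [2, 9]}
`a['x'].append(684)` → a = {'x': [2, 5, 684], 'y': [8, 7]}; b = {'x': [2, 5, 684], 'y': [8, 7], 'z': [2, 9]}
`print(a)` → prints {'x': [2, 5, 684], 'y': [8, 7]}
`print(b)` → prints {'x': [2, 5, 684], 'y': [8, 7], 'z': [2, 9]}

Answer:
{'x': [2, 5, 684], 'y': [8, 7]}
{'x': [2, 5, 684], 'y': [8, 7], 'z': [2, 9]}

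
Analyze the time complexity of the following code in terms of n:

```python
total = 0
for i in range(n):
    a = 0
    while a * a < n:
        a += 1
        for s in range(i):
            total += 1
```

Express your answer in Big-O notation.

Each loop level contributes: n × √n × n. Multiplying the contributions gives O(n^2√n).

Answer: O(n^2√n)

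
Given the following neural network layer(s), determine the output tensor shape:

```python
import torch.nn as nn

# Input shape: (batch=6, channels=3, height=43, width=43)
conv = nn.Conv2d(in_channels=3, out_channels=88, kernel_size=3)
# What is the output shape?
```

Input: (6, 3, 43, 43) -> Output: (6, 88, 41, 41)

Answer: (6, 88, 41, 41)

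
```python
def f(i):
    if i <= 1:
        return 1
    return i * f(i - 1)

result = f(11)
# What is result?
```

f(11) = 11 * 10 * 9 * 8 * 7 * 6 * 5 * 4 * 3 * 2 * 1 = 39916800

Answer: 39916800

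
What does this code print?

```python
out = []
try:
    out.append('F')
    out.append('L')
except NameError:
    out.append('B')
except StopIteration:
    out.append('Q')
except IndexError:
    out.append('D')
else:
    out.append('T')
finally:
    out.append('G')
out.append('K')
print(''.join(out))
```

Execution trace: 'F' (try body) → 'L' (try body, no exception) → 'T' (else) → 'G' (finally) → 'K' (after the try/except). Output: FLTGK

Answer: FLTGK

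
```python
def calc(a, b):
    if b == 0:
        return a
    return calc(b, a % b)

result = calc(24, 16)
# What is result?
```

calc(24, 16) -> calc(16, 8) -> calc(8, 0) -> 8

Answer: 8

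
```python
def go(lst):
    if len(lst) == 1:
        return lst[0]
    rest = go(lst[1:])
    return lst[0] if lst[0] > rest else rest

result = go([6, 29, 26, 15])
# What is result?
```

Recursive max over [6, 29, 26, 15] = 29

Answer: 29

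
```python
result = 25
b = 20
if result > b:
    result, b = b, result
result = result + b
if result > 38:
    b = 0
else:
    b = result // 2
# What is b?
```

Trace:
`result = 25` → result = 25
`b = 20` → b = 20
`if result > b: ...` → result > b is True → result = 20; b = 25
`result = result + b` → result = 45
`if result > 38: ...` → result > 38 is True → b = 0
So b = 0

Answer: 0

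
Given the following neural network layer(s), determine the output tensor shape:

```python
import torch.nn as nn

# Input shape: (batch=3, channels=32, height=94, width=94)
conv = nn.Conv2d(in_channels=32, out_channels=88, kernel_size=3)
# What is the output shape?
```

Input: (3, 32, 94, 94) -> Output: (3, 88, 92, 92)

Answer: (3, 88, 92, 92)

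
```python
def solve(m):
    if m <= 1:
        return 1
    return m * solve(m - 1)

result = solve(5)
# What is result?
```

solve(5) = 5 * 4 * 3 * 2 * 1 = 120

Answer: 120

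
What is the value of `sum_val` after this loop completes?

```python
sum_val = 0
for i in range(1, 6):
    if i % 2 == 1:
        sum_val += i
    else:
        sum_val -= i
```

Add odd, subtract even
`sum_val` takes the values: 0 → 1 → -1 → 2 → -2 → 3

Answer: 3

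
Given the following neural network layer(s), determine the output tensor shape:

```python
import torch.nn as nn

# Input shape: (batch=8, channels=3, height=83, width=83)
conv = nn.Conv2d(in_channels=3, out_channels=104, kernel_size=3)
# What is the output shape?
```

Input: (8, 3, 83, 83) -> Output: (8, 104, 81, 81)

Answer: (8, 104, 81, 81)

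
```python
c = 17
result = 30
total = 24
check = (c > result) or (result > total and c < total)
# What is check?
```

Trace:
`c = 17` → c = 17
`result = 30` → result = 30
`total = 24` → total = 24
`check = (c > result) or (result > total and c < total)` → check = True
So check = True

Answer: True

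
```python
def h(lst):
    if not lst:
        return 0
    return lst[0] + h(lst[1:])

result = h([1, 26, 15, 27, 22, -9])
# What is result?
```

1 + 26 + 15 + 27 + 22 + (-9) + 0 = 82

Answer: 82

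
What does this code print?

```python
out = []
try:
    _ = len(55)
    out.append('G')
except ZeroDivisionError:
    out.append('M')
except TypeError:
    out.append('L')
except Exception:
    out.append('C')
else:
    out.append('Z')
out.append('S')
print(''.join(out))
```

Execution trace: 'L' (except TypeError) → 'S' (after the try/except). Output: LS

Answer: LS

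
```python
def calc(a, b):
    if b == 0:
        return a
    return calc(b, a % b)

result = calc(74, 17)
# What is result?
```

calc(74, 17) -> calc(17, 6) -> calc(6, 5) -> calc(5, 1) -> calc(1, 0) -> 1

Answer: 1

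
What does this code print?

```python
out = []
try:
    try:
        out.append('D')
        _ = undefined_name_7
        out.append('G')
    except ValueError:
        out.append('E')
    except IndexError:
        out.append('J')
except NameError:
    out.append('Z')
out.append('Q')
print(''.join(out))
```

Execution trace: 'D' (try body) → 'Z' (outer except NameError) → 'Q' (after the try/except). Output: DZQ

Answer: DZQ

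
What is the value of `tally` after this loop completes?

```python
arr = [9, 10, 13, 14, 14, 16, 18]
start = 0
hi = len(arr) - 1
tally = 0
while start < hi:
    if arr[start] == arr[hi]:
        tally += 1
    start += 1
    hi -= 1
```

Count matching pairs from ends
`tally` takes the values: 0

Answer: 0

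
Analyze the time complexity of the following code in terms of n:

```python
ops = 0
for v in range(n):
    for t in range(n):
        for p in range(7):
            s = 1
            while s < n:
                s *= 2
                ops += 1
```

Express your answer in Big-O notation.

Each loop level contributes: n × n × 1 × log n. Multiplying the contributions gives O(n^2 log n).

Answer: O(n^2 log n)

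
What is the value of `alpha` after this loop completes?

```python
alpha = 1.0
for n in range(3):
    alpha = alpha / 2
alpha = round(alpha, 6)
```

Halving LR 3 times: 1 / 2^3
`alpha` takes the values: 1.0 → 0.5 → 0.25 → 0.125

Answer: 0.125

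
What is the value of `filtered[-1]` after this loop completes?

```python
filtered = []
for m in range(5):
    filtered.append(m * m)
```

Last element of squares 0 to 4
`filtered` takes the values: [] → [0] → [0, 1] → [0, 1, 4] → [0, 1, 4, 9] → [0, 1, 4, 9, 16]
So `filtered[-1]` = 16

Answer: 16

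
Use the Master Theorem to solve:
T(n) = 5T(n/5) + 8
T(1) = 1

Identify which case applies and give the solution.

a=5, b=5, f(n)=8. log_5(5) = 1. Since c=0 < 1, Case 1 applies: T(n) = Θ(n^log_b(a)) = O(n).

Answer: O(n) - Case 1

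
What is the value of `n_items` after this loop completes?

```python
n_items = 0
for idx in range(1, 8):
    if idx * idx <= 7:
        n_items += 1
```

Count numbers where idx² ≤ 7
`n_items` takes the values: 0 → 1 → 2

Answer: 2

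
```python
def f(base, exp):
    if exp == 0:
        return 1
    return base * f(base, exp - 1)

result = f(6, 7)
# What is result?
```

f(6, 7) = 6 * 6 * 6 * 6 * 6 * 6 * 6 = 279936

Answer: 279936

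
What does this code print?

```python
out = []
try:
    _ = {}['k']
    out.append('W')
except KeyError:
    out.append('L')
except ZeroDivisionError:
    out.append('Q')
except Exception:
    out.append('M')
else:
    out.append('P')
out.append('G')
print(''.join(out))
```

Execution trace: 'L' (except KeyError) → 'G' (after the try/except). Output: LG

Answer: LG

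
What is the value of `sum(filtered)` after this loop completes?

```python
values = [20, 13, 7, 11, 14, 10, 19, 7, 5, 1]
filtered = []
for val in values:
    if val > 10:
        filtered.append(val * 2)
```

Sum of doubled values > 10
`filtered` takes the values: [] → [40] → [40, 26] → [40, 26, 22] → [40, 26, 22, 28] → [40, 26, 22, 28, 38]
So `sum(filtered)` = 154

Answer: 154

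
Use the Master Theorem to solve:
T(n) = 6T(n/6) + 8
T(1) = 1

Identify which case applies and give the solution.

a=6, b=6, f(n)=8. log_6(6) = 1. Since c=0 < 1, Case 1 applies: T(n) = Θ(n^log_b(a)) = O(n).

Answer: O(n) - Case 1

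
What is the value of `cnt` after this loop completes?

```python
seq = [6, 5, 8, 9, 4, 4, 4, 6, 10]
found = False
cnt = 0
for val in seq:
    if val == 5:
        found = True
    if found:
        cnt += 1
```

Count elements after first 5 in [6, 5, 8, 9, 4, 4, 4, 6, 10]
`cnt` takes the values: 0 → 1 → 2 → 3 → 4 → 5 → 6 → 7 → 8

Answer: 8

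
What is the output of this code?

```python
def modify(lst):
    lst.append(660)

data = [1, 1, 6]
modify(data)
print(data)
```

Key concept: function modifies passed list.
Step by step:
`data = [1, 1, 6]` → data = [1, 1, 6]
`modify(data)` → data = [1, 1, 6, 660]
`print(data)` → prints [1, 1, 6, 660]

Answer: [1, 1, 6, 660]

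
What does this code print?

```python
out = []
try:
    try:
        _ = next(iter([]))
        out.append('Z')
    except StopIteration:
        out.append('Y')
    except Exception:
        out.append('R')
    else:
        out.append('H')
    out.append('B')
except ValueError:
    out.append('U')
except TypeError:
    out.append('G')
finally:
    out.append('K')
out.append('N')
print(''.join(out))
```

Execution trace: 'Y' (inner except StopIteration) → 'B' (try body, no exception) → 'K' (finally) → 'N' (after the try/except). Output: YBKN

Answer: YBKN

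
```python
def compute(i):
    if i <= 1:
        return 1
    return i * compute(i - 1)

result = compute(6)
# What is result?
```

compute(6) = 6 * 5 * 4 * 3 * 2 * 1 = 720

Answer: 720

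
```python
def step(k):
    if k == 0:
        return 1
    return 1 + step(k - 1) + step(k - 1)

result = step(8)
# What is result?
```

step(k) = 1 + 2·step(k-1), step(0)=1. Closed form: (1+1)·2^8 - 1 = 511.

Answer: 511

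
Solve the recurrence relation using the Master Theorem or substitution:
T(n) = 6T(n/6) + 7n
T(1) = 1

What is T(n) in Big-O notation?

By Master Theorem: a=6, b=6, f(n)=7n. Since log_6(6) = 1 and f(n) = Θ(n^1), Case 2 applies. T(n) = O(n log n).

Answer: O(n log n)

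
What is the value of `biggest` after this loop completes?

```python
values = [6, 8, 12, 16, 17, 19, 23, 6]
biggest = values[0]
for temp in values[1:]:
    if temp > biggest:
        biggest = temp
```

Maximum of [6, 8, 12, 16, 17, 19, 23, 6]
`biggest` takes the values: 6 → 8 → 12 → 16 → 17 → 19 → 23

Answer: 23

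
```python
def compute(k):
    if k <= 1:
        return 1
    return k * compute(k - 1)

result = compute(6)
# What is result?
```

compute(6) = 6 * 5 * 4 * 3 * 2 * 1 = 720

Answer: 720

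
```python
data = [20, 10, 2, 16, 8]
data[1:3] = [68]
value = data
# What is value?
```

Trace:
`data = [20, 10, 2, 16, 8]` → data = [20, 10, 2, 16, 8]
`data[1:3] = [68]` → data = [20, 68, 16, 8]
`value = data` → value = [20, 68, 16, 8]
So value = [20, 68, 16, 8]

Answer: [20, 68, 16, 8]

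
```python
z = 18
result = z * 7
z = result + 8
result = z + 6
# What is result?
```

Trace:
`z = 18` → z = 18
`result = z * 7` → result = 126
`z = result + 8` → z = 134
`result = z + 6` → result = 140
So result = 140

Answer: 140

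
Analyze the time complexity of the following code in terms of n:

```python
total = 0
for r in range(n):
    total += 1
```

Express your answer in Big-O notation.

Each loop level contributes: n. Multiplying the contributions gives O(n).

Answer: O(n)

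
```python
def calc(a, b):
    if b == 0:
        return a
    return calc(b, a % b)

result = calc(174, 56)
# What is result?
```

calc(174, 56) -> calc(56, 6) -> calc(6, 2) -> calc(2, 0) -> 2

Answer: 2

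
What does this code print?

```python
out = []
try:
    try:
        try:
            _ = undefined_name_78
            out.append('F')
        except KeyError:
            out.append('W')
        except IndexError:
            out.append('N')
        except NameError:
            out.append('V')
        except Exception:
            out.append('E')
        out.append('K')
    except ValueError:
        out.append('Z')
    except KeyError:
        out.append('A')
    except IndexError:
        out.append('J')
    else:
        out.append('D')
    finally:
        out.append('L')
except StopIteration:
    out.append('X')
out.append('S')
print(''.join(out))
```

Execution trace: 'V' (inner except NameError) → 'K' (try body, no exception) → 'D' (else) → 'L' (finally) → 'S' (after the try/except). Output: VKDLS

Answer: VKDLS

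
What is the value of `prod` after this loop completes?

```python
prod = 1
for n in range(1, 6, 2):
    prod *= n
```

Product of 1, 3, 5, ... up to 5
`prod` takes the values: 1 → 3 → 15

Answer: 15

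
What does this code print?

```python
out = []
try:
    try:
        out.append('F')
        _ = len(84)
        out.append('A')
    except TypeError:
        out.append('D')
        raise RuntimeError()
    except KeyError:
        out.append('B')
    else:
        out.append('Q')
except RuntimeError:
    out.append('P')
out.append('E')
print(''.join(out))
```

Execution trace: 'F' (try body) → 'D' (except TypeError) → 'P' (outer except RuntimeError) → 'E' (after the try/except). Output: FDPE

Answer: FDPE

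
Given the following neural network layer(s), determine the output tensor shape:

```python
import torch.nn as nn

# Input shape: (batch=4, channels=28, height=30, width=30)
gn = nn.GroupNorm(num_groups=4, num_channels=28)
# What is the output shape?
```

Input: (4, 28, 30, 30) -> Output: (4, 28, 30, 30)

Answer: (4, 28, 30, 30)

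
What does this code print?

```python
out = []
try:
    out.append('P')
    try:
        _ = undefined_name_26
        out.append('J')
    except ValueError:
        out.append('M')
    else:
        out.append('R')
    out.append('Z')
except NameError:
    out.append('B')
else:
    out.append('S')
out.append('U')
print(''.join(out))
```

Execution trace: 'P' (try body) → 'B' (except NameError) → 'U' (after the try/except). Output: PBU

Answer: PBU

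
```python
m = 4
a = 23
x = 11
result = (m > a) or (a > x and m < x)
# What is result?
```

Trace:
`m = 4` → m = 4
`a = 23` → a = 23
`x = 11` → x = 11
`result = (m > a) or (a > x and m < x)` → result = True
So result = True

Answer: True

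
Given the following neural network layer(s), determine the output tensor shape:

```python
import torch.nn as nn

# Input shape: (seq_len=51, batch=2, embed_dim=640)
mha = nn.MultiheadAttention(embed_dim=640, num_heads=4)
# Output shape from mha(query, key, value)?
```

Input: (51, 2, 640) -> Output: (51, 2, 640)

Answer: (51, 2, 640)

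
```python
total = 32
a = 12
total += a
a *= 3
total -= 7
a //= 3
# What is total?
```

Trace:
`total = 32` → total = 32
`a = 12` → a = 12
`total += a` → total = 44
`a *= 3` → a = 36
`total -= 7` → total = 37
`a //= 3` → a = 12
So total = 37

Answer: 37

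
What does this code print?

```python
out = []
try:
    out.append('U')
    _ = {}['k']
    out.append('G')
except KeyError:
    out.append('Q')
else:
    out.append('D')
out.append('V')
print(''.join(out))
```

Execution trace: 'U' (try body) → 'Q' (except KeyError) → 'V' (after the try/except). Output: UQV

Answer: UQV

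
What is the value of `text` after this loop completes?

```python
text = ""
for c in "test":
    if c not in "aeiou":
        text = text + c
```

Remove vowels from 'test'
`text` takes the values: "" → "t" → "ts" → "tst"

Answer: "tst"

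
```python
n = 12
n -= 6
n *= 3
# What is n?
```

Trace:
`n = 12` → n = 12
`n -= 6` → n = 6
`n *= 3` → n = 18
So n = 18

Answer: 18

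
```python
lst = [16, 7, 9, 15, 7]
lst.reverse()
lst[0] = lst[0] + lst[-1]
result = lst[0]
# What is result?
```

Trace:
`lst = [16, 7, 9, 15, 7]` → lst = [16, 7, 9, 15, 7]
`lst.reverse()` → lst = [7, 15, 9, 7, 16]
`lst[0] = lst[0] + lst[-1]` → lst = [23, 15, 9, 7, 16]
`result = lst[0]` → result = 23
So result = 23

Answer: 23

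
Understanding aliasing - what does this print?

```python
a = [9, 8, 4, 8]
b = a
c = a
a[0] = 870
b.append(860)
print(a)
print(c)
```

Key concept: multiple aliases.
Step by step:
`a = [9, 8, 4, 8]` → a = [9, 8, 4, 8]
`b = a` → b = [9, 8, 4, 8] (same object as a)
`c = a` → c = [9, 8, 4, 8] (same object as a, b)
`a[0] = 870` → a = [870, 8, 4, 8] (same object as b, c); b = [870, 8, 4, 8] (same object as a, c); c = [870, 8, 4, 8] (same object as a, b)
`b.append(860)` → a = [870, 8, 4, 8, 860] (same object as b, c); b = [870, 8, 4, 8, 860] (same object as a, c); c = [870, 8, 4, 8, 860] (same object as a, b)
`print(a)` → prints [870, 8, 4, 8, 860]
`print(c)` → prints [870, 8, 4, 8, 860]

Answer:
[870, 8, 4, 8, 860]
[870, 8, 4, 8, 860]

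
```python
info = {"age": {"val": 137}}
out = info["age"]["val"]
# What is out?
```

Trace:
`info = {"age": {"val": 137}}` → info = {'age': {'val': 137}}
`out = info["age"]["val"]` → out = 137
So out = 137

Answer: 137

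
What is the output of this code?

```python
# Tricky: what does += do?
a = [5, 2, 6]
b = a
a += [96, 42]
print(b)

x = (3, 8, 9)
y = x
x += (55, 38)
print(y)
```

Key concept: += behavior differs for mutable vs immutable.
Step by step:
`a = [5, 2, 6]` → a = [5, 2, 6]
`b = a` → b = [5, 2, 6] (same object as a)
`a += [96, 42]` → a = [5, 2, 6, 96, 42] (same object as b); b = [5, 2, 6, 96, 42] (same object as a)
`print(b)` → prints [5, 2, 6, 96, 42]
`x = (3, 8, 9)` → x = (3, 8, 9)
`y = x` → y = (3, 8, 9)
`x += (55, 38)` → x = (3, 8, 9, 55, 38)
`print(y)` → prints (3, 8, 9)

Answer:
[5, 2, 6, 96, 42]
(3, 8, 9)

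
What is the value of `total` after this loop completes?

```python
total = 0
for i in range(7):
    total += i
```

Sum of 0 to 6 = 21
`total` takes the values: 0 → 1 → 3 → 6 → 10 → 15 → 21

Answer: 21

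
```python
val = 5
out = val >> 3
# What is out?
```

Trace:
`val = 5` → val = 5
`out = val >> 3` → out = 0
So out = 0

Answer: 0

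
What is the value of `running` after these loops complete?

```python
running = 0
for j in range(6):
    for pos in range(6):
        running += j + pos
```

Sum of all j+pos for j,pos in 6x6
`running` takes the values: 0 → 1 → 3 → 6 → 10 → 15 → 16 → 18 → 21 → 25 → 30 → 36 → 38 → 41 → 45 → 50 → 56 → 63 → 66 → 70 → 75 → 81 → 88 → 96 → 100 → 105 → 111 → 118 → 126 → 135 → 140 → 146 → 153 → 161 → 170 → 180

Answer: 180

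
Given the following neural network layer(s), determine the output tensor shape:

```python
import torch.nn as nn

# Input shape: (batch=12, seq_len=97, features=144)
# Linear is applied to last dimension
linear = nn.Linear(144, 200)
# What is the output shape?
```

Input: (12, 97, 144) -> Output: (12, 97, 200)

Answer: (12, 97, 200)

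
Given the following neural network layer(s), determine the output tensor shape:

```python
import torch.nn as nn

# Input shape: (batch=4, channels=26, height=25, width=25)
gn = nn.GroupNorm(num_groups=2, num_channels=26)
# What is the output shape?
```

Input: (4, 26, 25, 25) -> Output: (4, 26, 25, 25)

Answer: (4, 26, 25, 25)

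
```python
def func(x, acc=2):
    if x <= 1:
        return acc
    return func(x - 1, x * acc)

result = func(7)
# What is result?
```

Accumulator trace (n, acc): (7, 2) -> (6, 14) -> (5, 84) -> (4, 420) -> (3, 1680) -> (2, 5040) -> (1, 10080) -> return 10080

Answer: 10080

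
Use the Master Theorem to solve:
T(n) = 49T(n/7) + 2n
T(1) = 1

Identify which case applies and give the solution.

a=49, b=7, f(n)=2n. log_7(49) = 2. Since c=1 < 2, Case 1 applies: T(n) = Θ(n^log_b(a)) = O(n^2).

Answer: O(n^2) - Case 1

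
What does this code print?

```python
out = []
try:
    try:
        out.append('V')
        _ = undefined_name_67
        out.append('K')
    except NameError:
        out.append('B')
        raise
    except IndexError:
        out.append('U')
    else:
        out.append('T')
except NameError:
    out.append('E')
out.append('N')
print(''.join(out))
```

Execution trace: 'V' (try body) → 'B' (except NameError) → 'E' (outer except NameError) → 'N' (after the try/except). Output: VBEN

Answer: VBEN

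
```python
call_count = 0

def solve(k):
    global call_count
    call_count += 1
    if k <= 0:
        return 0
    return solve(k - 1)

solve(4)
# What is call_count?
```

Linear recursion stepping by 1: 5 calls from k=4 down to ≤0.

Answer: 5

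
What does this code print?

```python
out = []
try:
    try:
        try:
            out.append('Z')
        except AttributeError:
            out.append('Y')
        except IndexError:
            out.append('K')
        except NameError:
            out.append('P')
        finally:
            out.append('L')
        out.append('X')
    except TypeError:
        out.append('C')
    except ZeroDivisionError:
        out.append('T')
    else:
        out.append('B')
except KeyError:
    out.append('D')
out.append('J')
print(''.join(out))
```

Execution trace: 'Z' (inner try body, no exception) → 'L' (inner finally) → 'X' (try body, no exception) → 'B' (else) → 'J' (after the try/except). Output: ZLXBJ

Answer: ZLXBJ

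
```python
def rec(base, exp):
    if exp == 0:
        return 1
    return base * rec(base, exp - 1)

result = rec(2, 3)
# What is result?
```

rec(2, 3) = 2 * 2 * 2 = 8

Answer: 8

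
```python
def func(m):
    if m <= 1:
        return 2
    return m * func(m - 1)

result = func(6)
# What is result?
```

func(6) = 6 * 5 * 4 * 3 * 2 * 2 = 1440

Answer: 1440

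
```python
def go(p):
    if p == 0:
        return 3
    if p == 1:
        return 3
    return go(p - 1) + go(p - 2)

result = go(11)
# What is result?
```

Build up from base cases: go(0)=3, go(1)=3, go(2)=6, go(3)=9, go(4)=15, go(5)=24, go(6)=39, ..., go(11)=432

Answer: 432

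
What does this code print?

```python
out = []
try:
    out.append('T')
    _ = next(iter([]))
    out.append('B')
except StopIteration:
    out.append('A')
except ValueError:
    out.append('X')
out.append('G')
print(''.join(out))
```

Execution trace: 'T' (try body) → 'A' (except StopIteration) → 'G' (after the try/except). Output: TAG

Answer: TAG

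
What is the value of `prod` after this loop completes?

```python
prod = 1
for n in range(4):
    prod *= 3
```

3^4 = 81
`prod` takes the values: 1 → 3 → 9 → 27 → 81

Answer: 81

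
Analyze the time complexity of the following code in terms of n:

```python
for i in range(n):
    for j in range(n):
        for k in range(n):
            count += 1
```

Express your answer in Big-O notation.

This is Triple nested loop. Time complexity: O(n³).

Answer: O(n³)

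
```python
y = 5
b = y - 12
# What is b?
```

Trace:
`y = 5` → y = 5
`b = y - 12` → b = -7
So b = -7

Answer: -7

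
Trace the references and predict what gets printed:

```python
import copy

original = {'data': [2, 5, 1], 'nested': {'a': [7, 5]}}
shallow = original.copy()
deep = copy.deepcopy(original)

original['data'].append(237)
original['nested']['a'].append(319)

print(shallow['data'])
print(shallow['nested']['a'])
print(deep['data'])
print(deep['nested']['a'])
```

Key concept: comparing shallow vs deep copy.
Step by step:
`original = {'data': [2, 5, 1], 'nested': {'a': [7, 5]}}` → original = {'data': [2, 5, 1], 'nested': {'a': [7, 5]}}
`shallow = original.copy()` → shallow = {'data': [2, 5, 1], 'nested': {'a': [7, 5]}}
`deep = copy.deepcopy(original)` → deep = {'data': [2, 5, 1], 'nested': {'a': [7, 5]}}
`original['data'].append(237)` → original = {'data': [2, 5, 1, 237], 'nested': {'a': [7, 5]}}; shallow = {'data': [2, 5, 1, 237], 'nested': {'a': [7, 5]}}
`original['nested']['a'].append(319)` → original = {'data': [2, 5, 1, 237], 'nested': {'a': [7, 5, 319]}}; shallow = {'data': [2, 5, 1, 237], 'nested': {'a': [7, 5, 319]}}
`print(shallow['data'])` → prints [2, 5, 1, 237]
`print(shallow['nested']['a'])` → prints [7, 5, 319]
`print(deep['data'])` → prints [2, 5, 1]
`print(deep['nested']['a'])` → prints [7, 5]

Answer:
[2, 5, 1, 237]
[7, 5, 319]
[2, 5, 1]
[7, 5]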